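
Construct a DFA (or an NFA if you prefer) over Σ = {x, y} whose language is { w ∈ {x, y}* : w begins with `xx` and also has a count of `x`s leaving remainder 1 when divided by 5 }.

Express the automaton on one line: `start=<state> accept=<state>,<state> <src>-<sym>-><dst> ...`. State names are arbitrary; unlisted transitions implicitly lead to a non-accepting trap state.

Run two small machines in parallel and take their product. The first has 4 states tracking whether the input so far still matches the prefix `xx`; the second has 5 states tracking the count of `x`s modulo 5. A product state is a pair (one from each), accepting exactly when both do.
A 12-state machine:
       x  y 
>  A   B  C 
   B   D  E 
   C   E  C 
   D   F  D 
   E   G  E 
   F   H  F 
   G   I  G 
   H   J  H 
   I   K  I 
   J   L  J 
   K   C  K 
 * L   D  L 
(> = start, * = accepting)

start=A accept=L A-x->B A-y->C B-x->D B-y->E C-x->E C-y->C D-x->F D-y->D E-x->G E-y->E F-x->H F-y->F G-x->I G-y->G H-x->J H-y->H I-x->K I-y->I J-x->L J-y->J K-x->C K-y->K L-x->D L-y->L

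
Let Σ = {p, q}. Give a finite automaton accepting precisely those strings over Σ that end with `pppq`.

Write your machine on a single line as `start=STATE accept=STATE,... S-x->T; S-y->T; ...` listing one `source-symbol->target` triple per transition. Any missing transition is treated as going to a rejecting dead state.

start=S0; accept=S4; S0-p->S1; S0-q->S0; S1-p->S2; S1-q->S0; S2-p->S3; S2-q->S0; S3-p->S3; S3-q->S4; S4-p->S1; S4-q->S0

Remember how much of `pppq` the current input suffix matches. State S0 means no match yet; S1 means the last symbol is `p`; S2 means the last 2 symbols are `pp`; S3 means the last 3 symbols are `ppp`; S4 means the last 4 symbols are `pppq`. Only S4 accepts. On a mismatch, fall back to the longest proper suffix that is still a prefix of `pppq`.
5 states suffice.
        p   q  
>  S0   S1  S0 
   S1   S2  S0 
   S2   S3  S0 
   S3   S3  S4 
 * S4   S1  S0 
(> = start, * = accepting)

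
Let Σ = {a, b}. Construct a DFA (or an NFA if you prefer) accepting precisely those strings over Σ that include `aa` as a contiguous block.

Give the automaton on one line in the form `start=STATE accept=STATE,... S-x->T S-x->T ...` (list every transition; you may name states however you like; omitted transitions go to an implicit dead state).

start=S0 accept=S2 S0-a->S1 S0-b->S0 S1-a->S2 S1-b->S0 S2-a->S2 S2-b->S2

States S0..S1 record the length of the longest prefix of `aa` that matches the current input suffix. Reaching S2 means `aa` has been seen, and we stay there forever. Accept from S2.
A 3-state machine:
        a   b  
>  S0   S1  S0 
   S1   S2  S0 
 * S2   S2  S2 
(> = start, * = accepting)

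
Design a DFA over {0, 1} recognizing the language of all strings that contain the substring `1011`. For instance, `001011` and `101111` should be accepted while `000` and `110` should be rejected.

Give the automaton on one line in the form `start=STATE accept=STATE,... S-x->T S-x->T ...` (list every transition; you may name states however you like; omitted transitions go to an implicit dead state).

start=q0 accept=q4 q0-0->q0 q0-1->q1 q1-0->q2 q1-1->q1 q2-0->q0 q2-1->q3 q3-0->q2 q3-1->q4 q4-0->q4 q4-1->q4

Track how much of `1011` has been matched so far: state q0 is no progress, q4 is the absorbing accept state reached once `1011` has occurred. Intermediate states record partial matches; on a mismatch, fall back to the longest reusable overlap.
With 5 states:
        0   1  
>  q0   q0  q1 
   q1   q2  q1 
   q2   q0  q3 
   q3   q2  q4 
 * q4   q4  q4 
(> = start, * = accepting)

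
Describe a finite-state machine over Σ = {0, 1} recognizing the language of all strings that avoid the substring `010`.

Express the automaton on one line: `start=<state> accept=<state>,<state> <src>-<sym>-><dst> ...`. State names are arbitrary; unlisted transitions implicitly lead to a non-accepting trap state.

This is the complement of 'contains `010`'. Use the same substring-matching states — S0 through S3 holding how much of `010` has just been matched — but flip the accepting set: everything except the trap S3 accepts.
A 4-state machine:
        0   1  
>* S0   S1  S0 
 * S1   S1  S2 
 * S2   S3  S0 
   S3   S3  S3 
(> = start, * = accepting)

start=S0 accept=S0,S1,S2 S0-0->S1 S0-1->S0 S1-0->S1 S1-1->S2 S2-0->S3 S2-1->S0 S3-0->S3 S3-1->S3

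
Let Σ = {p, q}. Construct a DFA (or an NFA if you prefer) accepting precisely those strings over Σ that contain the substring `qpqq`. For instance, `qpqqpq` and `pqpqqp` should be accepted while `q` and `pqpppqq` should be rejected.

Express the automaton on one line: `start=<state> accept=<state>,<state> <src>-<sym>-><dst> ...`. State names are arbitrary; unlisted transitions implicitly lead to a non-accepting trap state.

Track how much of `qpqq` has been matched so far: state A is no progress, E is the absorbing accept state reached once `qpqq` has occurred. Intermediate states record partial matches; on a mismatch, fall back to the longest reusable overlap.
5 states suffice.
       p  q 
>  A   A  B 
   B   C  B 
   C   A  D 
   D   C  E 
 * E   E  E 
(> = start, * = accepting)

start=A accept=E A-p->A A-q->B B-p->C B-q->B C-p->A C-q->D D-p->C D-q->E E-p->E E-q->E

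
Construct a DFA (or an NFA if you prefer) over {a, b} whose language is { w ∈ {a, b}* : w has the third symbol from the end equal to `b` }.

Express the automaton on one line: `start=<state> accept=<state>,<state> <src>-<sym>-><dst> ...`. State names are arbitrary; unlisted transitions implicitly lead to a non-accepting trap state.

Because acceptance depends on a position counted from the end, the machine has to buffer the most recent 3 symbols. Make each state the string of the last up-to-3 symbols read; on input `x` shift the window left and append `x`. Accept when the buffered window has length 3 and begins with `b`.
15 states suffice.
          a    b  
>  S0     S1   S2 
   S1     S3   S4 
   S2     S5   S6 
   S3     S7   S8 
   S4     S9  S10 
   S5    S11  S12 
   S6    S13  S14 
   S7     S7   S8 
   S8     S9  S10 
   S9    S11  S12 
   S10   S13  S14 
 * S11    S7   S8 
 * S12    S9  S10 
 * S13   S11  S12 
 * S14   S13  S14 
(> = start, * = accepting)

start=S0 accept=S11,S12,S13,S14 S0-a->S1 S0-b->S2 S1-a->S3 S1-b->S4 S2-a->S5 S2-b->S6 S3-a->S7 S3-b->S8 S4-a->S9 S4-b->S10 S5-a->S11 S5-b->S12 S6-a->S13 S6-b->S14 S7-a->S7 S7-b->S8 S8-a->S9 S8-b->S10 S9-a->S11 S9-b->S12 S10-a->S13 S10-b->S14 S11-a->S7 S11-b->S8 S12-a->S9 S12-b->S10 S13-a->S11 S13-b->S12 S14-a->S13 S14-b->S14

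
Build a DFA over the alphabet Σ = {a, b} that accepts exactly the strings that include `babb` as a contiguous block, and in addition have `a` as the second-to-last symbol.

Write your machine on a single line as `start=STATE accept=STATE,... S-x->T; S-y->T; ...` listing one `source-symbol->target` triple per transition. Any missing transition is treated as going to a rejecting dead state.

Build one automaton per condition and run them in lockstep. The first has 5 states tracking whether and how much of `babb` has been seen; the second has 7 states tracking the last 2 symbols read. A product state is a pair (one from each), accepting exactly when both do.
12 states suffice.
          a    b  
>  q0     q1   q2 
   q1     q3   q4 
   q2     q5   q6 
   q3     q3   q4 
   q4     q5   q6 
   q5     q3   q7 
   q6     q5   q6 
   q7     q5   q8 
   q8     q9   q8 
   q9    q10  q11 
 * q10   q10  q11 
 * q11    q9   q8 
(> = start, * = accepting)

start=q0; accept=q10,q11; q0-a->q1; q0-b->q2; q1-a->q3; q1-b->q4; q2-a->q5; q2-b->q6; q3-a->q3; q3-b->q4; q4-a->q5; q4-b->q6; q5-a->q3; q5-b->q7; q6-a->q5; q6-b->q6; q7-a->q5; q7-b->q8; q8-a->q9; q8-b->q8; q9-a->q10; q9-b->q11; q10-a->q10; q10-b->q11; q11-a->q9; q11-b->q8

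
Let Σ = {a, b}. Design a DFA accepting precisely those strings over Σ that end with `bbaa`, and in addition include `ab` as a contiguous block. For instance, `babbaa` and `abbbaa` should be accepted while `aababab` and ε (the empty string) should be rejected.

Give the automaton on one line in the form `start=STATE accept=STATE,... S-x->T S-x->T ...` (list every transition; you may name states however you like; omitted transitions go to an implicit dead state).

start=s0 accept=s10 s0-a->s1 s0-b->s2 s1-a->s1 s1-b->s3 s2-a->s1 s2-b->s4 s3-a->s5 s3-b->s6 s4-a->s7 s4-b->s4 s5-a->s5 s5-b->s3 s6-a->s8 s6-b->s6 s7-a->s9 s7-b->s3 s8-a->s10 s8-b->s3 s9-a->s1 s9-b->s3 s10-a->s5 s10-b->s3

Run two small machines in parallel and take their product. The first has 5 states tracking how much of the suffix `bbaa` has currently been matched; the second has 3 states tracking whether and how much of `ab` has been seen. A product state is a pair (one from each), accepting exactly when both do.
An 11-state machine:
          a    b  
>  s0     s1   s2 
   s1     s1   s3 
   s2     s1   s4 
   s3     s5   s6 
   s4     s7   s4 
   s5     s5   s3 
   s6     s8   s6 
   s7     s9   s3 
   s8    s10   s3 
   s9     s1   s3 
 * s10    s5   s3 
(> = start, * = accepting)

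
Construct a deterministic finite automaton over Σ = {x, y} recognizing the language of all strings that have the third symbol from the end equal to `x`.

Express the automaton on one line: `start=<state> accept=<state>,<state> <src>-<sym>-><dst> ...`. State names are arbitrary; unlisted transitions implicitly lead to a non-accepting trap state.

start=q0 accept=q7,q8,q9,q10 q0-x->q1 q0-y->q2 q1-x->q3 q1-y->q4 q2-x->q5 q2-y->q6 q3-x->q7 q3-y->q8 q4-x->q9 q4-y->q10 q5-x->q11 q5-y->q12 q6-x->q13 q6-y->q14 q7-x->q7 q7-y->q8 q8-x->q9 q8-y->q10 q9-x->q11 q9-y->q12 q10-x->q13 q10-y->q14 q11-x->q7 q11-y->q8 q12-x->q9 q12-y->q10 q13-x->q11 q13-y->q12 q14-x->q13 q14-y->q14

Because acceptance depends on a position counted from the end, the machine has to buffer the most recent 3 symbols. Make each state the string of the last up-to-3 symbols read; on input `x` shift the window left and append `x`. Accept when the buffered window has length 3 and begins with `x`.
With 15 states:
          x    y  
>  q0     q1   q2 
   q1     q3   q4 
   q2     q5   q6 
   q3     q7   q8 
   q4     q9  q10 
   q5    q11  q12 
   q6    q13  q14 
 * q7     q7   q8 
 * q8     q9  q10 
 * q9    q11  q12 
 * q10   q13  q14 
   q11    q7   q8 
   q12    q9  q10 
   q13   q11  q12 
   q14   q13  q14 
(> = start, * = accepting)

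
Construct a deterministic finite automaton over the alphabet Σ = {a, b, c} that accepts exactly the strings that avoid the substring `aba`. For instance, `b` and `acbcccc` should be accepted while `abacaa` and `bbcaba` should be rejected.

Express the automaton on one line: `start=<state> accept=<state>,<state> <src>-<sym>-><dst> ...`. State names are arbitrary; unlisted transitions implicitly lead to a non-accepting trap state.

start=s0 accept=s0,s1,s2 s0-a->s1 s0-b->s0 s0-c->s0 s1-a->s1 s1-b->s2 s1-c->s0 s2-a->s3 s2-b->s0 s2-c->s0 s3-a->s3 s3-b->s3 s3-c->s3

Track partial matches of the forbidden pattern `aba`. State s3 is a dead state reached once `aba` has occurred; every other state accepts. s0 means no part of `aba` is currently matched.
        a   b   c  
>* s0   s1  s0  s0 
 * s1   s1  s2  s0 
 * s2   s3  s0  s0 
   s3   s3  s3  s3 
(> = start, * = accepting)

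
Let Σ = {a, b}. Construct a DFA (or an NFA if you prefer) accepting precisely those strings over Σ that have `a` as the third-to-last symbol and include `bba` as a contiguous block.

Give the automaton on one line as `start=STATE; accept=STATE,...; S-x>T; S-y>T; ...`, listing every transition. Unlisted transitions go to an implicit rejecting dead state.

Run two small machines in parallel and take their product. One (15 states) tracks the last 3 symbols read; the other (4 states) tracks whether and how much of `bba` has been seen. Each combined state is a pair, one component from each; accept when both components accept. Minimizing collapses redundant product states.
        a   b  
>  q0   q0  q1 
   q1   q0  q2 
   q2   q3  q2 
   q3   q4  q5 
   q4   q6  q7 
   q5   q8  q9 
 * q6   q6  q7 
 * q7   q8  q9 
 * q8   q4  q5 
 * q9   q3  q2 
(> = start, * = accepting)

start=q0; accept=q6,q7,q8,q9; q0-a>q0; q0-b>q1; q1-a>q0; q1-b>q2; q2-a>q3; q2-b>q2; q3-a>q4; q3-b>q5; q4-a>q6; q4-b>q7; q5-a>q8; q5-b>q9; q6-a>q6; q6-b>q7; q7-a>q8; q7-b>q9; q8-a>q4; q8-b>q5; q9-a>q3; q9-b>q2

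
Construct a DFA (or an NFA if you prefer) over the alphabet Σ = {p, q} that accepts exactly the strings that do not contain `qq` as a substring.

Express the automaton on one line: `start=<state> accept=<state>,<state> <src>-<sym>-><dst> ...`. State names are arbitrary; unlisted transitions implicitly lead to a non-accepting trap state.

start=s0 accept=s0,s1 s0-p->s0 s0-q->s1 s1-p->s0 s1-q->s2 s2-p->s2 s2-q->s2

This is the complement of 'contains `qq`'. Use the same substring-matching states — s0 through s2 holding how much of `qq` has just been matched — but flip the accepting set: everything except the trap s2 accepts.
A 3-state machine:
        p   q  
>* s0   s0  s1 
 * s1   s0  s2 
   s2   s2  s2 
(> = start, * = accepting)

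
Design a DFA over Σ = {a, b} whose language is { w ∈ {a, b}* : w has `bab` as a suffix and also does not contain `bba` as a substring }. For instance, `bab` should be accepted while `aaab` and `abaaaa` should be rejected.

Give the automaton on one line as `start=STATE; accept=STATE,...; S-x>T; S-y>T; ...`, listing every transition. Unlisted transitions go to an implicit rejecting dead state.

Handle the two conditions separately and then intersect. One (4 states) tracks how much of the suffix `bab` has currently been matched; the other (4 states) tracks partial matches of the forbidden pattern `bba`. Each combined state is a pair, one component from each; accept when both components accept.
A 9-state machine:
        a   b  
>  s0   s0  s1 
   s1   s2  s3 
   s2   s0  s4 
   s3   s5  s3 
 * s4   s2  s3 
   s5   s6  s7 
   s6   s6  s8 
   s7   s5  s8 
   s8   s5  s8 
(> = start, * = accepting)

start=s0; accept=s4; s0-a>s0; s0-b>s1; s1-a>s2; s1-b>s3; s2-a>s0; s2-b>s4; s3-a>s5; s3-b>s3; s4-a>s2; s4-b>s3; s5-a>s6; s5-b>s7; s6-a>s6; s6-b>s8; s7-a>s5; s7-b>s8; s8-a>s5; s8-b>s8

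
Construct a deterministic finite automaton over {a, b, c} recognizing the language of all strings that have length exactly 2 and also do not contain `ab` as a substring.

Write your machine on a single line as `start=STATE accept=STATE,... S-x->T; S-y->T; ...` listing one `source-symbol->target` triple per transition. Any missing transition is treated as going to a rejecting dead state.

start=s0; accept=s3,s5; s0-a->s1; s0-b->s2; s0-c->s2; s1-a->s3; s1-b->s4; s1-c->s5; s2-a->s3; s2-b->s5; s2-c->s5; s3-a->s6; s3-b->s7; s3-c->s8; s4-a->s7; s4-b->s7; s4-c->s7; s5-a->s6; s5-b->s8; s5-c->s8; s6-a->s6; s6-b->s7; s6-c->s8; s7-a->s7; s7-b->s7; s7-c->s7; s8-a->s6; s8-b->s8; s8-c->s8

Run two small machines in parallel and take their product. One (4 states) tracks the input length, saturating at 3; the other (3 states) tracks partial matches of the forbidden pattern `ab`. Each combined state is a pair, one component from each; accept when both components accept.
9 states suffice.
        a   b   c  
>  s0   s1  s2  s2 
   s1   s3  s4  s5 
   s2   s3  s5  s5 
 * s3   s6  s7  s8 
   s4   s7  s7  s7 
 * s5   s6  s8  s8 
   s6   s6  s7  s8 
   s7   s7  s7  s7 
   s8   s6  s8  s8 
(> = start, * = accepting)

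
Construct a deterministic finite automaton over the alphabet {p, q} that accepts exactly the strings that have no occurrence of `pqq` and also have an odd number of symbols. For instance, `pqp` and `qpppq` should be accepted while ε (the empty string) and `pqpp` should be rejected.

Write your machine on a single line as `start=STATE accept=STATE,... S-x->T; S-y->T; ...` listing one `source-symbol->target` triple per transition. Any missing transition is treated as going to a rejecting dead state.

start=A; accept=B,C,F; A-p->B; A-q->C; B-p->D; B-q->E; C-p->D; C-q->A; D-p->B; D-q->F; E-p->B; E-q->G; F-p->D; F-q->G; G-p->G; G-q->G

Build one automaton per condition and run them in lockstep. One (4 states) tracks partial matches of the forbidden pattern `pqq`; the other (2 states) tracks the input length modulo 2. Each combined state is a pair, one component from each; accept when both components accept. Minimizing collapses redundant product states.
7 states suffice.
       p  q 
>  A   B  C 
 * B   D  E 
 * C   D  A 
   D   B  F 
   E   B  G 
 * F   D  G 
   G   G  G 
(> = start, * = accepting)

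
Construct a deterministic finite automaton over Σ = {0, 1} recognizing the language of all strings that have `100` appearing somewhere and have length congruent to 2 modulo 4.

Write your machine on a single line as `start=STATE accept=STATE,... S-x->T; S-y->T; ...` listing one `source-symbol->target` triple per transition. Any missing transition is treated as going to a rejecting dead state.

start=S0; accept=S15; S0-0->S1; S0-1->S2; S1-0->S3; S1-1->S4; S2-0->S5; S2-1->S4; S3-0->S6; S3-1->S7; S4-0->S8; S4-1->S7; S5-0->S9; S5-1->S7; S6-0->S0; S6-1->S10; S7-0->S11; S7-1->S10; S8-0->S12; S8-1->S10; S9-0->S12; S9-1->S12; S10-0->S13; S10-1->S2; S11-0->S14; S11-1->S2; S12-0->S14; S12-1->S14; S13-0->S15; S13-1->S4; S14-0->S15; S14-1->S15; S15-0->S9; S15-1->S9

Build one automaton per condition and run them in lockstep. The first has 4 states tracking whether and how much of `100` has been seen; the second has 4 states tracking the input length modulo 4. A product state is a pair (one from each), accepting exactly when both do.
A 16-state machine:
          0    1  
>  S0     S1   S2 
   S1     S3   S4 
   S2     S5   S4 
   S3     S6   S7 
   S4     S8   S7 
   S5     S9   S7 
   S6     S0  S10 
   S7    S11  S10 
   S8    S12  S10 
   S9    S12  S12 
   S10   S13   S2 
   S11   S14   S2 
   S12   S14  S14 
   S13   S15   S4 
   S14   S15  S15 
 * S15    S9   S9 
(> = start, * = accepting)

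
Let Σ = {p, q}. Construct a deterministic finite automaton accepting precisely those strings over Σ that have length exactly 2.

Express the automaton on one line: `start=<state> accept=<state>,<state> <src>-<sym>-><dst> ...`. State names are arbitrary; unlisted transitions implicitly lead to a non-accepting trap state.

start=S0 accept=S2 S0-p->S1 S0-q->S1 S1-p->S2 S1-q->S2 S2-p->S3 S2-q->S3 S3-p->S3 S3-q->S3

We only need to distinguish lengths 0, 1, …, 2, and '>2'. Chain S0 → S1 → S2 → S3 on every symbol, with S3 looping. Accepting states: {S2}.
With 4 states:
        p   q  
>  S0   S1  S1 
   S1   S2  S2 
 * S2   S3  S3 
   S3   S3  S3 
(> = start, * = accepting)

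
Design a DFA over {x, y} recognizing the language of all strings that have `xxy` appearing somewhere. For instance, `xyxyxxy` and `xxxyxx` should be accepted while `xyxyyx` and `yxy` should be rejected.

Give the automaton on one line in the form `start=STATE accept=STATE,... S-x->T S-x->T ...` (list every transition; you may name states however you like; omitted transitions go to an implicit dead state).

States q0..q2 record the length of the longest prefix of `xxy` that matches the current input suffix. Reaching q3 means `xxy` has been seen, and we stay there forever. Accept from q3.
4 states suffice.
        x   y  
>  q0   q1  q0 
   q1   q2  q0 
   q2   q2  q3 
 * q3   q3  q3 
(> = start, * = accepting)

start=q0 accept=q3 q0-x->q1 q0-y->q0 q1-x->q2 q1-y->q0 q2-x->q2 q2-y->q3 q3-x->q3 q3-y->q3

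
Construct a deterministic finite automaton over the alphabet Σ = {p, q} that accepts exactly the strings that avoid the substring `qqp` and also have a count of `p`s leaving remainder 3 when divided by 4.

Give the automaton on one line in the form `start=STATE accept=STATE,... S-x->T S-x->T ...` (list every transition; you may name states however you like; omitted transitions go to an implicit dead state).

Run two small machines in parallel and take their product. The first has 4 states tracking partial matches of the forbidden pattern `qqp`; the second has 4 states tracking the count of `p`s modulo 4. A product state is a pair (one from each), accepting exactly when both do. Minimizing collapses redundant product states.
        p   q  
>  S0   S1  S2 
   S1   S3  S4 
   S2   S1  S5 
   S3   S6  S7 
   S4   S3  S5 
   S5   S5  S5 
 * S6   S0  S8 
   S7   S6  S5 
 * S8   S0  S9 
 * S9   S5  S9 
(> = start, * = accepting)

start=S0 accept=S6,S8,S9 S0-p->S1 S0-q->S2 S1-p->S3 S1-q->S4 S2-p->S1 S2-q->S5 S3-p->S6 S3-q->S7 S4-p->S3 S4-q->S5 S5-p->S5 S5-q->S5 S6-p->S0 S6-q->S8 S7-p->S6 S7-q->S5 S8-p->S0 S8-q->S9 S9-p->S5 S9-q->S9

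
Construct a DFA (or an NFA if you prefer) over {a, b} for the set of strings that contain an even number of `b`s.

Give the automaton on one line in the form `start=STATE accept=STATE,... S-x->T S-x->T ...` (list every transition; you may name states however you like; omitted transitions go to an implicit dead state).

start=S0 accept=S0 S0-a->S0 S0-b->S1 S1-a->S1 S1-b->S0

Keep the running count of `b`s modulo 2: each `b` advances along the cycle S0 → S1 → S0 while other symbols loop. Accept at S0.
2 states suffice.
        a   b  
>* S0   S0  S1 
   S1   S1  S0 
(> = start, * = accepting)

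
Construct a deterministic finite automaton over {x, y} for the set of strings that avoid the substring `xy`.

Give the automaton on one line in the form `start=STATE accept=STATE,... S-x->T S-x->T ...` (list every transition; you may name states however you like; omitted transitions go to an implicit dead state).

start=q0 accept=q0,q1 q0-x->q1 q0-y->q0 q1-x->q1 q1-y->q2 q2-x->q2 q2-y->q2

This is the complement of 'contains `xy`'. Use the same substring-matching states — q0 through q2 holding how much of `xy` has just been matched — but flip the accepting set: everything except the trap q2 accepts.
With 3 states:
        x   y  
>* q0   q1  q0 
 * q1   q1  q2 
   q2   q2  q2 
(> = start, * = accepting)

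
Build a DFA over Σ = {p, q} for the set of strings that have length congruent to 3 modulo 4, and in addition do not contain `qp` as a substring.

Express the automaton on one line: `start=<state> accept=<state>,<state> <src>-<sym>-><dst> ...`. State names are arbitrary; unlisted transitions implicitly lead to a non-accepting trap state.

start=s0 accept=s6,s7 s0-p->s1 s0-q->s2 s1-p->s3 s1-q->s4 s2-p->s5 s2-q->s4 s3-p->s6 s3-q->s7 s4-p->s5 s4-q->s7 s5-p->s5 s5-q->s5 s6-p->s0 s6-q->s8 s7-p->s5 s7-q->s8 s8-p->s5 s8-q->s2

Build one automaton per condition and run them in lockstep. The first has 4 states tracking the input length modulo 4; the second has 3 states tracking partial matches of the forbidden pattern `qp`. A product state is a pair (one from each), accepting exactly when both do. Equivalent product states are then merged.
With 9 states:
        p   q  
>  s0   s1  s2 
   s1   s3  s4 
   s2   s5  s4 
   s3   s6  s7 
   s4   s5  s7 
   s5   s5  s5 
 * s6   s0  s8 
 * s7   s5  s8 
   s8   s5  s2 
(> = start, * = accepting)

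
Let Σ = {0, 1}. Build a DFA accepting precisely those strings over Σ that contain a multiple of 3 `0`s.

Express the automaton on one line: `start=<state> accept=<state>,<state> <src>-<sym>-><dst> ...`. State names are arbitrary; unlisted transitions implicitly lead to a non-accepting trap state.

start=q0 accept=q0 q0-0->q1 q0-1->q0 q1-0->q2 q1-1->q1 q2-0->q0 q2-1->q2

Keep the running count of `0`s modulo 3: each `0` advances along the cycle q0 → q1 → q2 → q0 while other symbols loop. Accept at q0.
With 3 states:
        0   1  
>* q0   q1  q0 
   q1   q2  q1 
   q2   q0  q2 
(> = start, * = accepting)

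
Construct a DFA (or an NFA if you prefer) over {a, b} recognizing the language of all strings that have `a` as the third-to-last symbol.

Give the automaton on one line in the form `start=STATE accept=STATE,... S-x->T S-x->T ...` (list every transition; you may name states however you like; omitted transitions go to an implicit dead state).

Because acceptance depends on a position counted from the end, the machine has to buffer the most recent 3 symbols. Make each state the string of the last up-to-3 symbols read; on input `x` shift the window left and append `x`. Accept when the buffered window has length 3 and begins with `a`.
15 states suffice.
          a    b  
>  q0     q1   q2 
   q1     q3   q4 
   q2     q5   q6 
   q3     q7   q8 
   q4     q9  q10 
   q5    q11  q12 
   q6    q13  q14 
 * q7     q7   q8 
 * q8     q9  q10 
 * q9    q11  q12 
 * q10   q13  q14 
   q11    q7   q8 
   q12    q9  q10 
   q13   q11  q12 
   q14   q13  q14 
(> = start, * = accepting)

start=q0 accept=q7,q8,q9,q10 q0-a->q1 q0-b->q2 q1-a->q3 q1-b->q4 q2-a->q5 q2-b->q6 q3-a->q7 q3-b->q8 q4-a->q9 q4-b->q10 q5-a->q11 q5-b->q12 q6-a->q13 q6-b->q14 q7-a->q7 q7-b->q8 q8-a->q9 q8-b->q10 q9-a->q11 q9-b->q12 q10-a->q13 q10-b->q14 q11-a->q7 q11-b->q8 q12-a->q9 q12-b->q10 q13-a->q11 q13-b->q12 q14-a->q13 q14-b->q14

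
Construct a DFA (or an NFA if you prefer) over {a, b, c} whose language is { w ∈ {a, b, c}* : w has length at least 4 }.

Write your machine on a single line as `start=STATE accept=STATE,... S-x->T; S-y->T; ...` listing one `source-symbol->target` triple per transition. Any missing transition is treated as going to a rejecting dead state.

start=s0; accept=s4,s5; s0-a->s1; s0-b->s1; s0-c->s1; s1-a->s2; s1-b->s2; s1-c->s2; s2-a->s3; s2-b->s3; s2-c->s3; s3-a->s4; s3-b->s4; s3-c->s4; s4-a->s5; s4-b->s5; s4-c->s5; s5-a->s5; s5-b->s5; s5-c->s5

We only need to distinguish lengths 0, 1, …, 4, and '>4'. Chain s0 → s1 → s2 → s3 → s4 → s5 on every symbol, with s5 looping. Accepting states: {s4, s5}.
With 6 states:
        a   b   c  
>  s0   s1  s1  s1 
   s1   s2  s2  s2 
   s2   s3  s3  s3 
   s3   s4  s4  s4 
 * s4   s5  s5  s5 
 * s5   s5  s5  s5 
(> = start, * = accepting)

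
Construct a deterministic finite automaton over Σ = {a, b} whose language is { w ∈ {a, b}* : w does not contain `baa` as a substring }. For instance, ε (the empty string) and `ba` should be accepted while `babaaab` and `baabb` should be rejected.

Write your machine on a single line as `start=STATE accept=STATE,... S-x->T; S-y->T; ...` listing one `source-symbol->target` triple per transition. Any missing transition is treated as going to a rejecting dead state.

start=q0; accept=q0,q1,q2; q0-a->q0; q0-b->q1; q1-a->q2; q1-b->q1; q2-a->q3; q2-b->q1; q3-a->q3; q3-b->q3

Track partial matches of the forbidden pattern `baa`. State q3 is a dead state reached once `baa` has occurred; every other state accepts. q0 means no part of `baa` is currently matched.
4 states suffice.
        a   b  
>* q0   q0  q1 
 * q1   q2  q1 
 * q2   q3  q1 
   q3   q3  q3 
(> = start, * = accepting)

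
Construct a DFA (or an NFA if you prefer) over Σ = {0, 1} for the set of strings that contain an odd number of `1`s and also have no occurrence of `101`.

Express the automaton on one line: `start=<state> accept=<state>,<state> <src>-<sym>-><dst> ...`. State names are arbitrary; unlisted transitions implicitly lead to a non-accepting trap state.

start=q0 accept=q1,q2,q4 q0-0->q0 q0-1->q1 q1-0->q2 q1-1->q3 q2-0->q4 q2-1->q5 q3-0->q6 q3-1->q1 q4-0->q4 q4-1->q3 q5-0->q5 q5-1->q7 q6-0->q0 q6-1->q7 q7-0->q7 q7-1->q5

Build one automaton per condition and run them in lockstep. The first has 2 states tracking the count of `1`s modulo 2; the second has 4 states tracking partial matches of the forbidden pattern `101`. A product state is a pair (one from each), accepting exactly when both do.
        0   1  
>  q0   q0  q1 
 * q1   q2  q3 
 * q2   q4  q5 
   q3   q6  q1 
 * q4   q4  q3 
   q5   q5  q7 
   q6   q0  q7 
   q7   q7  q5 
(> = start, * = accepting)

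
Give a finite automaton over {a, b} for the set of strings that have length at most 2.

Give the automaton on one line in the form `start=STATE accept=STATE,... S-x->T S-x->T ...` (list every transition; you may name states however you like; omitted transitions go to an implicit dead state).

start=S0 accept=S0,S1,S2 S0-a->S1 S0-b->S1 S1-a->S2 S1-b->S2 S2-a->S3 S2-b->S3 S3-a->S3 S3-b->S3

Count input length up to 3: every symbol moves from S0 toward S3, which means 'more than 2' and absorbs. Accept from {S0, S1, S2}.
4 states suffice.
        a   b  
>* S0   S1  S1 
 * S1   S2  S2 
 * S2   S3  S3 
   S3   S3  S3 
(> = start, * = accepting)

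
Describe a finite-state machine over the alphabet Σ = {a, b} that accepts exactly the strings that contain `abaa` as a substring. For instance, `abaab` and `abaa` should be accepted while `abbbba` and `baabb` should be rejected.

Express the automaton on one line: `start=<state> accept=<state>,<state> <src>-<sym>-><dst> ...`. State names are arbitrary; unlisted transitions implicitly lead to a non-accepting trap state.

start=q0 accept=q4 q0-a->q1 q0-b->q0 q1-a->q1 q1-b->q2 q2-a->q3 q2-b->q0 q3-a->q4 q3-b->q2 q4-a->q4 q4-b->q4

States q0..q3 record the length of the longest prefix of `abaa` that matches the current input suffix. Reaching q4 means `abaa` has been seen, and we stay there forever. Accept from q4.
With 5 states:
        a   b  
>  q0   q1  q0 
   q1   q1  q2 
   q2   q3  q0 
   q3   q4  q2 
 * q4   q4  q4 
(> = start, * = accepting)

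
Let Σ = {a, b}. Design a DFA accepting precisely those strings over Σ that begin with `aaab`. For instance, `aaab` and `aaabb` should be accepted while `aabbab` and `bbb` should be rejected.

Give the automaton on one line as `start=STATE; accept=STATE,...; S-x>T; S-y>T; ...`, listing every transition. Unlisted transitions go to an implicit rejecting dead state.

start=S0; accept=S4; S0-a>S1; S0-b>S5; S1-a>S2; S1-b>S5; S2-a>S3; S2-b>S5; S3-a>S5; S3-b>S4; S4-a>S4; S4-b>S4; S5-a>S5; S5-b>S5

Walk along `aaab` while the input agrees: from S0 take `a` to S1, and so on. Any deviation drops to the rejecting sink S5. Once S4 is reached the prefix is confirmed and every continuation is accepted.
A 6-state machine:
        a   b  
>  S0   S1  S5 
   S1   S2  S5 
   S2   S3  S5 
   S3   S5  S4 
 * S4   S4  S4 
   S5   S5  S5 
(> = start, * = accepting)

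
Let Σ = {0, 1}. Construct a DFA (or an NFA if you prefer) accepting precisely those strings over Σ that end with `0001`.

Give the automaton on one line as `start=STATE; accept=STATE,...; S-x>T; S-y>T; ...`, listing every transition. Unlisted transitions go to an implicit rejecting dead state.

start=S0; accept=S4; S0-0>S1; S0-1>S0; S1-0>S2; S1-1>S0; S2-0>S3; S2-1>S0; S3-0>S3; S3-1>S4; S4-0>S1; S4-1>S0

Let each state record the length of the longest suffix of the input read so far that is also a prefix of `0001`. S1 means the last symbol is `0`; S2 means the last 2 symbols are `00`; S3 means the last 3 symbols are `000`; S4 means the last 4 symbols are `0001`. Accept only at S4, where the string currently ends in `0001`.
5 states suffice.
        0   1  
>  S0   S1  S0 
   S1   S2  S0 
   S2   S3  S0 
   S3   S3  S4 
 * S4   S1  S0 
(> = start, * = accepting)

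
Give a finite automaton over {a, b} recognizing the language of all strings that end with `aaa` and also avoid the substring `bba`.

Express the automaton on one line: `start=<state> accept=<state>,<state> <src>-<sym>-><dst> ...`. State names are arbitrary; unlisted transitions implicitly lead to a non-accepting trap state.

start=s0 accept=s5 s0-a->s1 s0-b->s2 s1-a->s3 s1-b->s2 s2-a->s1 s2-b->s4 s3-a->s5 s3-b->s2 s4-a->s6 s4-b->s4 s5-a->s5 s5-b->s2 s6-a->s7 s6-b->s8 s7-a->s9 s7-b->s8 s8-a->s6 s8-b->s8 s9-a->s9 s9-b->s8

Build one automaton per condition and run them in lockstep. The first has 4 states tracking how much of the suffix `aaa` has currently been matched; the second has 4 states tracking partial matches of the forbidden pattern `bba`. A product state is a pair (one from each), accepting exactly when both do.
With 10 states:
        a   b  
>  s0   s1  s2 
   s1   s3  s2 
   s2   s1  s4 
   s3   s5  s2 
   s4   s6  s4 
 * s5   s5  s2 
   s6   s7  s8 
   s7   s9  s8 
   s8   s6  s8 
   s9   s9  s8 
(> = start, * = accepting)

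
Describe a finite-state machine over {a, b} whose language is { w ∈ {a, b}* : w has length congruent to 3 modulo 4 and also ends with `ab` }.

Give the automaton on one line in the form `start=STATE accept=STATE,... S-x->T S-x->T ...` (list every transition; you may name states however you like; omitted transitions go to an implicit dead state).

start=s0 accept=s5 s0-a->s1 s0-b->s1 s1-a->s2 s1-b->s3 s2-a->s4 s2-b->s5 s3-a->s4 s3-b->s4 s4-a->s0 s4-b->s0 s5-a->s0 s5-b->s0

Build one automaton per condition and run them in lockstep. One (4 states) tracks the input length modulo 4; the other (3 states) tracks how much of the suffix `ab` has currently been matched. Each combined state is a pair, one component from each; accept when both components accept. Minimizing collapses redundant product states.
        a   b  
>  s0   s1  s1 
   s1   s2  s3 
   s2   s4  s5 
   s3   s4  s4 
   s4   s0  s0 
 * s5   s0  s0 
(> = start, * = accepting)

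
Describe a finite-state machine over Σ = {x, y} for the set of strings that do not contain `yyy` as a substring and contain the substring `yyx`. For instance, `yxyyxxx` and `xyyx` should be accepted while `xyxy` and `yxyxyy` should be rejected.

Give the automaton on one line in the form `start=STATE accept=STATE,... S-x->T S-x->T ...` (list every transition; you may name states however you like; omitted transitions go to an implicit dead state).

Run two small machines in parallel and take their product. The first has 4 states tracking partial matches of the forbidden pattern `yyy`; the second has 4 states tracking whether and how much of `yyx` has been seen. A product state is a pair (one from each), accepting exactly when both do.
With 8 states:
       x  y 
>  A   A  B 
   B   A  C 
   C   D  E 
 * D   D  F 
   E   G  E 
 * F   D  H 
   G   G  G 
 * H   D  G 
(> = start, * = accepting)

start=A accept=D,F,H A-x->A A-y->B B-x->A B-y->C C-x->D C-y->E D-x->D D-y->F E-x->G E-y->E F-x->D F-y->H G-x->G G-y->G H-x->D H-y->G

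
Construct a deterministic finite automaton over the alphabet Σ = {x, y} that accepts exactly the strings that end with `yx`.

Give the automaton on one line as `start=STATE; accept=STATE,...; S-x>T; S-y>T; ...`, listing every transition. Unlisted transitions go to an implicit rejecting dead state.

start=q0; accept=q2; q0-x>q0; q0-y>q1; q1-x>q2; q1-y>q1; q2-x>q0; q2-y>q1

Let each state record the length of the longest suffix of the input read so far that is also a prefix of `yx`. q1 means the last symbol is `y`; q2 means the last 2 symbols are `yx`. Accept only at q2, where the string currently ends in `yx`.
With 3 states:
        x   y  
>  q0   q0  q1 
   q1   q2  q1 
 * q2   q0  q1 
(> = start, * = accepting)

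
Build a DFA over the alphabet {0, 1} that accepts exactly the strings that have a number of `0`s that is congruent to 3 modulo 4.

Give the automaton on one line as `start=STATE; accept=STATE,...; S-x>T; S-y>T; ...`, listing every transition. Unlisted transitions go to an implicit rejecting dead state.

The only thing that matters is how many `0`s have appeared, reduced mod 4. Use one state per residue: s0 for 0, …, s3 for 3. Reading `0` moves to the next residue; anything else stays put. s3 is accepting.
4 states suffice.
        0   1  
>  s0   s1  s0 
   s1   s2  s1 
   s2   s3  s2 
 * s3   s0  s3 
(> = start, * = accepting)

start=s0; accept=s3; s0-0>s1; s0-1>s0; s1-0>s2; s1-1>s1; s2-0>s3; s2-1>s2; s3-0>s0; s3-1>s3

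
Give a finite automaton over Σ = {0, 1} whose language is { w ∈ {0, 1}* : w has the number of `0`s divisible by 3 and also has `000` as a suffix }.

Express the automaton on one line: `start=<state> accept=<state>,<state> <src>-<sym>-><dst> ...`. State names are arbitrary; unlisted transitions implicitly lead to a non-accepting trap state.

Run two small machines in parallel and take their product. One (3 states) tracks the count of `0`s modulo 3; the other (4 states) tracks how much of the suffix `000` has currently been matched. Each combined state is a pair, one component from each; accept when both components accept. After merging equivalent states the machine shrinks.
        0   1  
>  q0   q1  q0 
   q1   q2  q3 
   q2   q4  q5 
   q3   q5  q3 
 * q4   q1  q0 
   q5   q0  q5 
(> = start, * = accepting)

start=q0 accept=q4 q0-0->q1 q0-1->q0 q1-0->q2 q1-1->q3 q2-0->q4 q2-1->q5 q3-0->q5 q3-1->q3 q4-0->q1 q4-1->q0 q5-0->q0 q5-1->q5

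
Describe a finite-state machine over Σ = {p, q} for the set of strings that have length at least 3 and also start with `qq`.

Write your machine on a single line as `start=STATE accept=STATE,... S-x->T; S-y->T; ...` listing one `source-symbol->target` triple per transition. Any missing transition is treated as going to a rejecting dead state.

start=S0; accept=S4; S0-p->S1; S0-q->S2; S1-p->S1; S1-q->S1; S2-p->S1; S2-q->S3; S3-p->S4; S3-q->S4; S4-p->S4; S4-q->S4

Run two small machines in parallel and take their product. One (5 states) tracks the input length, saturating at 4; the other (4 states) tracks whether the input so far still matches the prefix `qq`. Each combined state is a pair, one component from each; accept when both components accept. Minimizing collapses redundant product states.
5 states suffice.
        p   q  
>  S0   S1  S2 
   S1   S1  S1 
   S2   S1  S3 
   S3   S4  S4 
 * S4   S4  S4 
(> = start, * = accepting)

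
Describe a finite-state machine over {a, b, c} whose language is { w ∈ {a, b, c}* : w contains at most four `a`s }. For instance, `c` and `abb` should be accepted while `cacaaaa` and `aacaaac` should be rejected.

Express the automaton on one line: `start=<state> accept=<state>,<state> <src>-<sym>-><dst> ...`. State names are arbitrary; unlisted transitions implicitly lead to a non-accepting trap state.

Only the number of `a`s matters, and only up to 5. Make a chain S0 → S1 → S2 → S3 → S4 → S5 advanced by each `a` (with S5 absorbing); every other symbol self-loops. The accepting set is {S0, S1, S2, S3, S4}.
6 states suffice.
        a   b   c  
>* S0   S1  S0  S0 
 * S1   S2  S1  S1 
 * S2   S3  S2  S2 
 * S3   S4  S3  S3 
 * S4   S5  S4  S4 
   S5   S5  S5  S5 
(> = start, * = accepting)

start=S0 accept=S0,S1,S2,S3,S4 S0-a->S1 S0-b->S0 S0-c->S0 S1-a->S2 S1-b->S1 S1-c->S1 S2-a->S3 S2-b->S2 S2-c->S2 S3-a->S4 S3-b->S3 S3-c->S3 S4-a->S5 S4-b->S4 S4-c->S4 S5-a->S5 S5-b->S5 S5-c->S5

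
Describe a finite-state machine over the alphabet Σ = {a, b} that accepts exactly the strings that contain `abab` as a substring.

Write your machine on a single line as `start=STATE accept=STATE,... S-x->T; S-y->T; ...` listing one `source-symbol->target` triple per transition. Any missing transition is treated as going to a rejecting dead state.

start=q0; accept=q4; q0-a->q1; q0-b->q0; q1-a->q1; q1-b->q2; q2-a->q3; q2-b->q0; q3-a->q1; q3-b->q4; q4-a->q4; q4-b->q4

Track how much of `abab` has been matched so far: state q0 is no progress, q4 is the absorbing accept state reached once `abab` has occurred. Intermediate states record partial matches; on a mismatch, fall back to the longest reusable overlap.
A 5-state machine:
        a   b  
>  q0   q1  q0 
   q1   q1  q2 
   q2   q3  q0 
   q3   q1  q4 
 * q4   q4  q4 
(> = start, * = accepting)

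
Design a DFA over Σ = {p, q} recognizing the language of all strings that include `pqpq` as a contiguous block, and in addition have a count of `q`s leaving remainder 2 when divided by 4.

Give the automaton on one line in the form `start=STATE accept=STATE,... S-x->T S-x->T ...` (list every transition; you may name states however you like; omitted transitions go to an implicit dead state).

Run two small machines in parallel and take their product. One (5 states) tracks whether and how much of `pqpq` has been seen; the other (4 states) tracks the count of `q`s modulo 4. Each combined state is a pair, one component from each; accept when both components accept.
          p    q  
>  s0     s1   s2 
   s1     s1   s3 
   s2     s4   s5 
   s3     s6   s5 
   s4     s4   s7 
   s5     s8   s9 
   s6     s4  s10 
   s7    s11   s9 
   s8     s8  s12 
   s9    s13   s0 
 * s10   s10  s14 
   s11    s8  s14 
   s12   s15   s0 
   s13   s13  s16 
   s14   s14  s17 
   s15   s13  s17 
   s16   s18   s2 
   s17   s17  s19 
   s18    s1  s19 
   s19   s19  s10 
(> = start, * = accepting)

start=s0 accept=s10 s0-p->s1 s0-q->s2 s1-p->s1 s1-q->s3 s2-p->s4 s2-q->s5 s3-p->s6 s3-q->s5 s4-p->s4 s4-q->s7 s5-p->s8 s5-q->s9 s6-p->s4 s6-q->s10 s7-p->s11 s7-q->s9 s8-p->s8 s8-q->s12 s9-p->s13 s9-q->s0 s10-p->s10 s10-q->s14 s11-p->s8 s11-q->s14 s12-p->s15 s12-q->s0 s13-p->s13 s13-q->s16 s14-p->s14 s14-q->s17 s15-p->s13 s15-q->s17 s16-p->s18 s16-q->s2 s17-p->s17 s17-q->s19 s18-p->s1 s18-q->s19 s19-p->s19 s19-q->s10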